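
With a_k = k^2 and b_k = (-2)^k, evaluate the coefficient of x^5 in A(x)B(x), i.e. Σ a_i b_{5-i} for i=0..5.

13

The convolution is the x^5 coefficient of A(x)B(x).
Σ = 0·(-32) + 1·16 + 4·(-8) + 9·4 + 16·(-2) + 25·1 = 13.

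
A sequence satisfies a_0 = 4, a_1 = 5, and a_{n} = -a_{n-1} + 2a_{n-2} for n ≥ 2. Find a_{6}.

-17

The ordinary generating function has denominator 1 + z - 2z^2.
Iterating the recurrence: a_0,…,a_{6} = 4, 5, 3, 7, -1, 15, -17.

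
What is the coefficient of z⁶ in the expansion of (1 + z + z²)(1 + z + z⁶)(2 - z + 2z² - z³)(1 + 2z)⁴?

185

(1 + z + z²) has coefficients 1,1,1 for degrees 0…2.
(1 + z + z⁶) has coefficients 1,1,0,0,0,0,1 for degrees 0…6.
Multiplying by (2 - z + 2z² - z³) gives running coefficients 2,1,1,1,-1,0,2 for degrees 0…6.
Finally multiplying by (1 + 2z)⁴, the product of all factors after the first has coefficients 2,17,57,97,95,64,26 for degrees 0…6.
[z⁶] = 1·26 + 1·64 + 1·95 = 185.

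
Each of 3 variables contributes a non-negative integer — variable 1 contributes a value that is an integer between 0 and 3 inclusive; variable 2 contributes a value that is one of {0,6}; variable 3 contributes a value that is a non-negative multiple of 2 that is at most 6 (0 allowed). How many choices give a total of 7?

The generating function for the choices is (1 + q + q^2 + q^3)·(1 + q^6)·(1 + q^2 + q^4 + q^6); the count is [q^7].
(1 + q + q^2 + q^3) has coefficients 1,1,1,1 for degrees 0…3.
(1 + q^6) has coefficients 1,0,0,0,0,0,1,0 for degrees 0…7.
Finally multiplying by (1 + q^2 + q^4 + q^6), the product of all factors after the first has coefficients 1,0,1,0,1,0,2,0 for degrees 0…7.
[q^7] = 1·0 + 1·2 + 1·0 + 1·1 = 3.

3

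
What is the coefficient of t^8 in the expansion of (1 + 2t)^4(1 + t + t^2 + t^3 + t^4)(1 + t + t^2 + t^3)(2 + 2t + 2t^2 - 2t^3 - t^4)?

(1 + 2t)^4 has coefficients 1,8,24,32,16 for degrees 0…4.
(1 + t + t^2 + t^3 + t^4) has coefficients 1,1,1,1,1,0,0,0,0 for degrees 0…8.
Multiplying by (1 + t + t^2 + t^3) gives running coefficients 1,2,3,4,4,3,2,1,0 for degrees 0…8.
Finally multiplying by (2 + 2t + 2t^2 - 2t^3 - t^4), the product of all factors after the first has coefficients 2,6,12,16,17,14,7,0,-4 for degrees 0…8.
[t^8] = 1·(-4) + 8·0 + 24·7 + 32·14 + 16·17 = 884.

884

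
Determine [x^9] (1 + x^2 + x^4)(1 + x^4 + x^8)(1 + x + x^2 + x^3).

3

(1 + x^2 + x^4) has coefficients 1,0,1,0,1 for degrees 0…4.
(1 + x^4 + x^8) has coefficients 1,0,0,0,1,0,0,0,1,0 for degrees 0…9.
Finally multiplying by (1 + x + x^2 + x^3), the product of all factors after the first has coefficients 1,1,1,1,1,1,1,1,1,1 for degrees 0…9.
[x^9] = 1·1 + 1·1 + 1·1 = 3.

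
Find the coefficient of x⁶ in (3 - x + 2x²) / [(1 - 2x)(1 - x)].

The denominator gives the recurrence a_n = 3a_(n−1) − 2a_(n−2) for n ≥ 3; the numerator fixes a_0 = 3, a_1 = 8, a_2 = 20.
Iterating: 3, 8, 20, 44, 92, 188, 380, so a_6 = 380.

380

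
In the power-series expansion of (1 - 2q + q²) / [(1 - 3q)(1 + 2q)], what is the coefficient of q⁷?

468

The denominator gives the recurrence a_n = a_(n−1) + 6a_(n−2) for n ≥ 3; the numerator fixes a_0 = 1, a_1 = -1, a_2 = 6.
Iterating: 1, -1, 6, 0, 36, 36, 252, 468, so a_7 = 468.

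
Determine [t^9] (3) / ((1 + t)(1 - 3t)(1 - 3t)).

453939

The denominator gives the recurrence a_n = 5a_(n−1) − 3a_(n−2) − 9a_(n−3) for n ≥ 3; the numerator fixes a_0 = 3, a_1 = 15, a_2 = 66.
Iterating: 3, 15, 66, 258, 957, 3417, 11892, 40596, 136551, 453939, so a_9 = 453939.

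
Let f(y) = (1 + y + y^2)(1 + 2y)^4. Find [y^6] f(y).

(1 + y + y^2) has coefficients 1,1,1 for degrees 0…2.
(1 + 2y)^4 has coefficients 1,8,24,32,16,0,0 for degrees 0…6.
[y^6] = 1·0 + 1·0 + 1·16 = 16.

16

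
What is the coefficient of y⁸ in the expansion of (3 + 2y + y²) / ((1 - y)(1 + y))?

4

The denominator gives the recurrence a_n = a_(n−2) for n ≥ 3; the numerator fixes a_0 = 3, a_1 = 2, a_2 = 4.
Iterating: 3, 2, 4, 2, 4, 2, 4, 2, 4, so a_8 = 4.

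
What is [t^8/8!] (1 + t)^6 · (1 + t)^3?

362880

The EGF product rule gives c_8 = Σ_{k_1+k_2=8} C(8; k_1,k_2) · ∏ g_i(k_i), where (1+t)^6 gives the falling factorial (6)_k; (1+t)^3 gives the falling factorial (3)_k.
g_1(k) for k = 0…8: 1, 6, 30, 120, 360, 720, 720, 0, 0.
g_2(k) for k = 0…8: 1, 3, 6, 6, 0, 0, 0, 0, 0.
c_8 = Σ_k C(8,k)·g_1(k)·g_2(8−k) = 56·720·6 + 28·720·6 = 241920 + 120960 = 362880.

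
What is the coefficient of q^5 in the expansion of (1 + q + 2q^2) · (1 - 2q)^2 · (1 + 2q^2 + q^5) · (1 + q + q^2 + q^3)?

-1

(1 + q + 2q^2) has coefficients 1,1,2 for degrees 0…2.
(1 - 2q)^2 has coefficients 1,-4,4,0,0,0 for degrees 0…5.
Multiplying by (1 + 2q^2 + q^5) gives running coefficients 1,-4,6,-8,8,1 for degrees 0…5.
Finally multiplying by (1 + q + q^2 + q^3), the product of all factors after the first has coefficients 1,-3,3,-5,2,7 for degrees 0…5.
[q^5] = 1·7 + 1·2 + 2·(-5) = -1.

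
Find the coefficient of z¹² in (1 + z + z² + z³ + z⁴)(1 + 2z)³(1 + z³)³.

87

(1 + z + z² + z³ + z⁴) has coefficients 1,1,1,1,1 for degrees 0…4.
(1 + 2z)³ has coefficients 1,6,12,8,0,0,0,0,0,0,0,0,0 for degrees 0…12.
Finally multiplying by (1 + z³)³, the product of all factors after the first has coefficients 1,6,12,11,18,36,27,18,36,25,6,12,8 for degrees 0…12.
[z¹²] = 1·8 + 1·12 + 1·6 + 1·25 + 1·36 = 87.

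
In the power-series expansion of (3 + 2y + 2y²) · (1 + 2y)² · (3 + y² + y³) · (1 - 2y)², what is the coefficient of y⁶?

(3 + 2y + 2y²) has coefficients 3,2,2 for degrees 0…2.
(1 + 2y)² has coefficients 1,4,4,0,0,0,0 for degrees 0…6.
Multiplying by (3 + y² + y³) gives running coefficients 3,12,13,5,8,4,0 for degrees 0…6.
Finally multiplying by (1 - 2y)², the product of all factors after the first has coefficients 3,0,-23,1,40,-8,16 for degrees 0…6.
[y⁶] = 3·16 + 2·(-8) + 2·40 = 112.

112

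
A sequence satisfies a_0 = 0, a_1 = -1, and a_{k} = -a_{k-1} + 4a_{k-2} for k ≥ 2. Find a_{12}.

19305

The ordinary generating function has denominator 1 + t - 4t^2.
Iterating the recurrence: a_0,…,a_{12} = 0, -1, 1, -5, 9, -29, 65, -181, 441, -1165, 2929, -7589, 19305.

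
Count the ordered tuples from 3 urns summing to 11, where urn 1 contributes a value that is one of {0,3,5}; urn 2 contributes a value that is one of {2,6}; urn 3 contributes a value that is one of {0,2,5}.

The generating function for the choices is (1 + x^3 + x^5)·(x^2 + x^6)·(1 + x^2 + x^5); the count is [x^11].
(1 + x^3 + x^5) has coefficients 1,0,0,1,0,1 for degrees 0…5.
(x^2 + x^6) has coefficients 0,0,1,0,0,0,1,0,0,0,0,0 for degrees 0…11.
Finally multiplying by (1 + x^2 + x^5), the product of all factors after the first has coefficients 0,0,1,0,1,0,1,1,1,0,0,1 for degrees 0…11.
[x^11] = 1·1 + 1·1 + 1·1 = 3.

3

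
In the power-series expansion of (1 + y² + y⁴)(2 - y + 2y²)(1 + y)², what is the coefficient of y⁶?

(1 + y² + y⁴) has coefficients 1,0,1,0,1 for degrees 0…4.
(2 - y + 2y²) has coefficients 2,-1,2,0,0,0,0 for degrees 0…6.
Finally multiplying by (1 + y)², the product of all factors after the first has coefficients 2,3,2,3,2,0,0 for degrees 0…6.
[y⁶] = 1·0 + 1·2 + 1·2 = 4.

4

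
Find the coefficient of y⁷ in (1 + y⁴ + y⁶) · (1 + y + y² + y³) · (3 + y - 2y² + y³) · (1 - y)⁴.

(1 + y⁴ + y⁶) has coefficients 1,0,0,0,1,0,1 for degrees 0…6.
(1 + y + y² + y³) has coefficients 1,1,1,1,0,0,0,0 for degrees 0…7.
Multiplying by (3 + y - 2y² + y³) gives running coefficients 3,4,2,3,0,-1,1,0 for degrees 0…7.
Finally multiplying by (1 - y)⁴, the product of all factors after the first has coefficients 3,-8,4,7,-13,13,-5,-7 for degrees 0…7.
[y⁷] = 1·(-7) + 1·7 + 1·(-8) = -8.

-8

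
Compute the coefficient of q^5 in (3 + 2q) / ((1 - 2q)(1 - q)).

Partial fractions give a closed form: a_n = (8)·2^n + (-5)·1^n.
At n = 5: a_5 = 251.

251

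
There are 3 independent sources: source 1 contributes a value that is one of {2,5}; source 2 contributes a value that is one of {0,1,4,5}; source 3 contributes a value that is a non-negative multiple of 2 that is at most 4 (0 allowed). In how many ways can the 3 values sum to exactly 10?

The generating function for the choices is (z^2 + z^5)·(1 + z + z^4 + z^5)·(1 + z^2 + z^4); the count is [z^10].
(z^2 + z^5) has coefficients 0,0,1,0,0,1 for degrees 0…5.
(1 + z + z^4 + z^5) has coefficients 1,1,0,0,1,1,0,0,0,0,0 for degrees 0…10.
Finally multiplying by (1 + z^2 + z^4), the product of all factors after the first has coefficients 1,1,1,1,2,2,1,1,1,1,0 for degrees 0…10.
[z^10] = 1·1 + 1·2 = 3.

3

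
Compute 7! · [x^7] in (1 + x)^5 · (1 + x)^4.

The EGF product rule gives c_7 = Σ_{k_1+k_2=7} C(7; k_1,k_2) · ∏ g_i(k_i), where (1+x)^5 gives the falling factorial (5)_k; (1+x)^4 gives the falling factorial (4)_k.
g_1(k) for k = 0…7: 1, 5, 20, 60, 120, 120, 0, 0.
g_2(k) for k = 0…7: 1, 4, 12, 24, 24, 0, 0, 0.
c_7 = Σ_k C(7,k)·g_1(k)·g_2(7−k) = 35·60·24 + 35·120·24 + 21·120·12 = 50400 + 100800 + 30240 = 181440.

181440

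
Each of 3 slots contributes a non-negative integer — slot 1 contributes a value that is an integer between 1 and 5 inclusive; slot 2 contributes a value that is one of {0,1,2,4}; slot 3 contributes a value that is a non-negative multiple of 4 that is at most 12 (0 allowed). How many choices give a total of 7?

The generating function for the choices is (q + q² + q³ + q⁴ + q⁵)·(1 + q + q² + q⁴)·(1 + q⁴ + q⁸ + q¹²); the count is [q⁷].
(q + q² + q³ + q⁴ + q⁵) has coefficients 0,1,1,1,1,1 for degrees 0…5.
(1 + q + q² + q⁴) has coefficients 1,1,1,0,1,0,0,0 for degrees 0…7.
Finally multiplying by (1 + q⁴ + q⁸ + q¹²), the product of all factors after the first has coefficients 1,1,1,0,2,1,1,0 for degrees 0…7.
[q⁷] = 1·1 + 1·1 + 1·2 + 1·0 + 1·1 = 5.

5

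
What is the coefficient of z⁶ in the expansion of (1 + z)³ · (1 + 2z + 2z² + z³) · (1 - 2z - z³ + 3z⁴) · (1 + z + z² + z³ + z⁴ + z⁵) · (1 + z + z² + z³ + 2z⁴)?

(1 + z)³ has coefficients 1,3,3,1 for degrees 0…3.
(1 + 2z + 2z² + z³) has coefficients 1,2,2,1,0,0,0 for degrees 0…6.
Multiplying by (1 - 2z - z³ + 3z⁴) gives running coefficients 1,0,-2,-4,-1,4,5 for degrees 0…6.
Multiplying by (1 + z + z² + z³ + z⁴ + z⁵) gives running coefficients 1,1,-1,-5,-6,-2,2 for degrees 0…6.
Finally multiplying by (1 + z + z² + z³ + 2z⁴), the product of all factors after the first has coefficients 1,2,1,-4,-9,-12,-13 for degrees 0…6.
[z⁶] = 1·(-13) + 3·(-12) + 3·(-9) + 1·(-4) = -80.

-80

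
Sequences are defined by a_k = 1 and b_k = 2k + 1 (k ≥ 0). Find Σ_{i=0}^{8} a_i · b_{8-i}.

81

This is [x^8] in the product of the two ordinary generating functions.
Σ = 1·17 + 1·15 + 1·13 + 1·11 + 1·9 + 1·7 + 1·5 + 1·3 + 1·1 = 81.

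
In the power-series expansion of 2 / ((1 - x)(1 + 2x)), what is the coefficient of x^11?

-2730

Partial fractions give a closed form: a_n = (2/3)·1^n + (4/3)·(-2)^n.
At n = 11: a_11 = -2730.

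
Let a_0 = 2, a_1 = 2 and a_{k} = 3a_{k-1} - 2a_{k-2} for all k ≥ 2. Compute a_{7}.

The ordinary generating function has denominator 1 - 3t + 2t^2.
Iterating the recurrence: a_0,…,a_{7} = 2, 2, 2, 2, 2, 2, 2, 2.

2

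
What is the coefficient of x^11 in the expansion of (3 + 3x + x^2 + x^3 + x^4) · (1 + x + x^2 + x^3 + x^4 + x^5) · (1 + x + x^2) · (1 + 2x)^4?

809

(3 + 3x + x^2 + x^3 + x^4) has coefficients 3,3,1,1,1 for degrees 0…4.
(1 + x + x^2 + x^3 + x^4 + x^5) has coefficients 1,1,1,1,1,1,0,0,0,0,0,0 for degrees 0…11.
Multiplying by (1 + x + x^2) gives running coefficients 1,2,3,3,3,3,2,1,0,0,0,0 for degrees 0…11.
Finally multiplying by (1 + 2x)^4, the product of all factors after the first has coefficients 1,10,43,107,179,227,242,233,200,136,64,16 for degrees 0…11.
[x^11] = 3·16 + 3·64 + 1·136 + 1·200 + 1·233 = 809.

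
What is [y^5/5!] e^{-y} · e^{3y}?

The EGF product rule gives c_5 = Σ_{k_1+k_2=5} C(5; k_1,k_2) · ∏ g_i(k_i), where e^{-y} gives (-1)^k; e^{3y} gives (3)^k.
g_1(k) for k = 0…5: 1, -1, 1, -1, 1, -1.
g_2(k) for k = 0…5: 1, 3, 9, 27, 81, 243.
c_5 = Σ_k C(5,k)·g_1(k)·g_2(5−k) = 1·1·243 + 5·(-1)·81 + 10·1·27 + 10·(-1)·9 + 5·1·3 + 1·(-1)·1 = 243 − 405 + 270 − 90 + 15 − 1 = 32.

32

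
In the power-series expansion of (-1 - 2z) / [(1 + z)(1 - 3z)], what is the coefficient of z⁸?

The denominator gives the recurrence a_n = 2a_(n−1) + 3a_(n−2) for n ≥ 2; the numerator fixes a_0 = -1, a_1 = -4.
Iterating: -1, -4, -11, -34, -101, -304, -911, -2734, -8201, so a_8 = -8201.

-8201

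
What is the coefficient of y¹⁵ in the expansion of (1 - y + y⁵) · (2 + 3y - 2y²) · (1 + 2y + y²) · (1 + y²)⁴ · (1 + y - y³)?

-20

(1 - y + y⁵) has coefficients 1,-1,0,0,0,1 for degrees 0…5.
(2 + 3y - 2y²) has coefficients 2,3,-2,0,0,0,0,0,0,0,0,0,0,0,0,0 for degrees 0…15.
Multiplying by (1 + 2y + y²) gives running coefficients 2,7,6,-1,-2,0,0,0,0,0,0,0,0,0,0,0 for degrees 0…15.
Multiplying by (1 + y²)⁴ gives running coefficients 2,7,14,27,34,38,36,22,14,3,-2,-1,-2,0,0,0 for degrees 0…15.
Finally multiplying by (1 + y - y³), the product of all factors after the first has coefficients 2,9,21,39,54,58,47,24,-2,-19,-21,-17,-6,0,1,2 for degrees 0…15.
[y¹⁵] = 1·2 − 1·1 + 1·(-21) = -20.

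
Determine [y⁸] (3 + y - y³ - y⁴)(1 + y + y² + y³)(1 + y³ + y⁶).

(3 + y - y³ - y⁴) has coefficients 3,1,0,-1,-1 for degrees 0…4.
(1 + y + y² + y³) has coefficients 1,1,1,1,0,0,0,0,0 for degrees 0…8.
Finally multiplying by (1 + y³ + y⁶), the product of all factors after the first has coefficients 1,1,1,2,1,1,2,1,1 for degrees 0…8.
[y⁸] = 3·1 + 1·1 − 1·1 − 1·1 = 2.

2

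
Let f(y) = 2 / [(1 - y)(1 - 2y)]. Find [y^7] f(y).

The denominator gives the recurrence a_n = 3a_(n−1) − 2a_(n−2) for n ≥ 2; the numerator fixes a_0 = 2, a_1 = 6.
Iterating: 2, 6, 14, 30, 62, 126, 254, 510, so a_7 = 510.

510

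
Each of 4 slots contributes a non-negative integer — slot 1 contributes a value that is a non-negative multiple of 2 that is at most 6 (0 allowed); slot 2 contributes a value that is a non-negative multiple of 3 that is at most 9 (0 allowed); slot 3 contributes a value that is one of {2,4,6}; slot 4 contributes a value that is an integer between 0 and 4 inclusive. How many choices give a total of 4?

The generating function for the choices is (1 + t² + t⁴ + t⁶)·(1 + t³ + t⁶ + t⁹)·(t² + t⁴ + t⁶)·(1 + t + t² + t³ + t⁴); the count is [t⁴].
(1 + t² + t⁴ + t⁶) has coefficients 1,0,1,0,1 for degrees 0…4.
(1 + t³ + t⁶ + t⁹) has coefficients 1,0,0,1,0 for degrees 0…4.
Multiplying by (t² + t⁴ + t⁶) gives running coefficients 0,0,1,0,1 for degrees 0…4.
Finally multiplying by (1 + t + t² + t³ + t⁴), the product of all factors after the first has coefficients 0,0,1,1,2 for degrees 0…4.
[t⁴] = 1·2 + 1·1 + 1·0 = 3.

3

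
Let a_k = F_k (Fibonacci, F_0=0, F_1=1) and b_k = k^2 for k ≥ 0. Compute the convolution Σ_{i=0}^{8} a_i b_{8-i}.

This is [x^8] in the product of the two ordinary generating functions.
Σ = 0·64 + 1·49 + 1·36 + 2·25 + 3·16 + 5·9 + 8·4 + 13·1 + 21·0 = 273.

273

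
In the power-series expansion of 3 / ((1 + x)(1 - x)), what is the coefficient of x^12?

3

The denominator gives the recurrence a_n = a_(n−2) for n ≥ 2; the numerator fixes a_0 = 3, a_1 = 0.
Iterating: 3, 0, 3, 0, 3, 0, 3, 0, 3, 0, 3, 0, 3, so a_12 = 3.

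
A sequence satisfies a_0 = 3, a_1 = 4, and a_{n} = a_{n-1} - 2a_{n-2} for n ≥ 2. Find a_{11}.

The ordinary generating function has denominator 1 - z + 2z^2.
Iterating the recurrence: a_0,…,a_{11} = 3, 4, -2, -10, -6, 14, 26, -2, -54, -50, 58, 158.

158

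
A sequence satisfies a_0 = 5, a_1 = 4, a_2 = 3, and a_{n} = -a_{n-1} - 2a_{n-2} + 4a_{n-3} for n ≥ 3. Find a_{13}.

-1751

The ordinary generating function has denominator 1 + x + 2x^2 - 4x^3.
Iterating the recurrence: a_0,…,a_{13} = 5, 4, 3, 9, 1, -7, 41, -23, -87, 297, -215, -727, 2345, -1751.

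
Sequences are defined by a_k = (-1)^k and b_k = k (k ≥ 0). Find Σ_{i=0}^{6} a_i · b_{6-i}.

This is [x^6] in the product of the two ordinary generating functions.
Σ = 1·6 − 1·5 + 1·4 − 1·3 + 1·2 − 1·1 + 1·0 = 3.

3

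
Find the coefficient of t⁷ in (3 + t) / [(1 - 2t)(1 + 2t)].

64

Partial fractions give a closed form: a_n = (7/4)·2^n + (5/4)·(-2)^n.
At n = 7: a_7 = 64.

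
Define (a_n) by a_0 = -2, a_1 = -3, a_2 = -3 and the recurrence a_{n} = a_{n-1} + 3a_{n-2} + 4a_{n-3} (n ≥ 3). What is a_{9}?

The ordinary generating function has denominator 1 - x - 3x^2 - 4x^3.
Iterating the recurrence: a_0,…,a_{9} = -2, -3, -3, -20, -41, -113, -316, -819, -2219, -5940.

-5940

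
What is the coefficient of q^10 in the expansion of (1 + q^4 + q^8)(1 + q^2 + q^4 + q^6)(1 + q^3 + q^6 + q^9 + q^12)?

4

(1 + q^4 + q^8) has coefficients 1,0,0,0,1,0,0,0,1 for degrees 0…8.
(1 + q^2 + q^4 + q^6) has coefficients 1,0,1,0,1,0,1,0,0,0,0 for degrees 0…10.
Finally multiplying by (1 + q^3 + q^6 + q^9 + q^12), the product of all factors after the first has coefficients 1,0,1,1,1,1,2,1,1,2,1 for degrees 0…10.
[q^10] = 1·1 + 1·2 + 1·1 = 4.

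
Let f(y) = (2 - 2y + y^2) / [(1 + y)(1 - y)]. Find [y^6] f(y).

3

The denominator gives the recurrence a_n = a_(n−2) for n ≥ 3; the numerator fixes a_0 = 2, a_1 = -2, a_2 = 3.
Iterating: 2, -2, 3, -2, 3, -2, 3, so a_6 = 3.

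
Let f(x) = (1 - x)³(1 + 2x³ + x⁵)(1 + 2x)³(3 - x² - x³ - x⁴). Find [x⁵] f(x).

(1 - x)³ has coefficients 1,-3,3,-1 for degrees 0…3.
(1 + 2x³ + x⁵) has coefficients 1,0,0,2,0,1 for degrees 0…5.
Multiplying by (1 + 2x)³ gives running coefficients 1,6,12,10,12,25 for degrees 0…5.
Finally multiplying by (3 - x² - x³ - x⁴), the product of all factors after the first has coefficients 3,18,35,23,17,47 for degrees 0…5.
[x⁵] = 1·47 − 3·17 + 3·23 − 1·35 = 30.

30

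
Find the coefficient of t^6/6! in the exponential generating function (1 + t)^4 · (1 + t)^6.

151200

The EGF product rule gives c_6 = Σ_{k_1+k_2=6} C(6; k_1,k_2) · ∏ g_i(k_i), where (1+t)^4 gives the falling factorial (4)_k; (1+t)^6 gives the falling factorial (6)_k.
g_1(k) for k = 0…6: 1, 4, 12, 24, 24, 0, 0.
g_2(k) for k = 0…6: 1, 6, 30, 120, 360, 720, 720.
c_6 = Σ_k C(6,k)·g_1(k)·g_2(6−k) = 1·1·720 + 6·4·720 + 15·12·360 + 20·24·120 + 15·24·30 = 720 + 17280 + 64800 + 57600 + 10800 = 151200.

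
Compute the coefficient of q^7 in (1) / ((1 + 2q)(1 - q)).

-85

Partial fractions give a closed form: a_n = (2/3)·(-2)^n + (1/3)·1^n.
At n = 7: a_7 = -85.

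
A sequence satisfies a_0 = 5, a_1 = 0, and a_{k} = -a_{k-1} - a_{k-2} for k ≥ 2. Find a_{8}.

-5

The ordinary generating function has denominator 1 + q + q^2.
Iterating the recurrence: a_0,…,a_{8} = 5, 0, -5, 5, 0, -5, 5, 0, -5.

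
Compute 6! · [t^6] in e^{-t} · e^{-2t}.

The EGF product rule gives c_6 = Σ_{k_1+k_2=6} C(6; k_1,k_2) · ∏ g_i(k_i), where e^{-t} gives (-1)^k; e^{-2t} gives (-2)^k.
g_1(k) for k = 0…6: 1, -1, 1, -1, 1, -1, 1.
g_2(k) for k = 0…6: 1, -2, 4, -8, 16, -32, 64.
c_6 = Σ_k C(6,k)·g_1(k)·g_2(6−k) = 1·1·64 + 6·(-1)·(-32) + 15·1·16 + 20·(-1)·(-8) + 15·1·4 + 6·(-1)·(-2) + 1·1·1 = 64 + 192 + 240 + 160 + 60 + 12 + 1 = 729.

729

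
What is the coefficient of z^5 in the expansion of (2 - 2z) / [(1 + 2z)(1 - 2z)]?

-32

The denominator gives the recurrence a_n = 4a_(n−2) for n ≥ 2; the numerator fixes a_0 = 2, a_1 = -2.
Iterating: 2, -2, 8, -8, 32, -32, so a_5 = -32.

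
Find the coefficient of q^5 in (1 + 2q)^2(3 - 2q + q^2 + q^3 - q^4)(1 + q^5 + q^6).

(1 + 2q)^2 has coefficients 1,4,4 for degrees 0…2.
(3 - 2q + q^2 + q^3 - q^4) has coefficients 3,-2,1,1,-1,0 for degrees 0…5.
Finally multiplying by (1 + q^5 + q^6), the product of all factors after the first has coefficients 3,-2,1,1,-1,3 for degrees 0…5.
[q^5] = 1·3 + 4·(-1) + 4·1 = 3.

3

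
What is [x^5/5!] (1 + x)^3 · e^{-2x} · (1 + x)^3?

-32

The EGF product rule gives c_5 = Σ_{k_1+k_2+k_3=5} C(5; k_1,k_2,k_3) · ∏ g_i(k_i), where (1+x)^3 gives the falling factorial (3)_k; e^{-2x} gives (-2)^k; (1+x)^3 gives the falling factorial (3)_k.
g_1(k) for k = 0…5: 1, 3, 6, 6, 0, 0.
g_2(k) for k = 0…5: 1, -2, 4, -8, 16, -32.
g_3(k) for k = 0…5: 1, 3, 6, 6, 0, 0.
First combine the last two factors: h(k) = Σ_j C(k,j)·g_2(j)·g_3(k−j) for k = 0…5: 1, 1, -2, -2, 16, -32.
c_5 = Σ_k C(5,k)·g_1(k)·h(5−k) = 1·1·(-32) + 5·3·16 + 10·6·(-2) + 10·6·(-2) = −32 + 240 − 120 − 120 = -32.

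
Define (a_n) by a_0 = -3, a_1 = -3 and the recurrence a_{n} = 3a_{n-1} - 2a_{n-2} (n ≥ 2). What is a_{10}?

-3

The ordinary generating function has denominator 1 - 3x + 2x^2.
Iterating the recurrence: a_0,…,a_{10} = -3, -3, -3, -3, -3, -3, -3, -3, -3, -3, -3.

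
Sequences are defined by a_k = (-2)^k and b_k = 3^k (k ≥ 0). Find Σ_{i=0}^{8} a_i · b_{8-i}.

4039

Write out a_i and b_{8-i} for i = 0,…,8 and sum the products.
Σ = 1·6561 − 2·2187 + 4·729 − 8·243 + 16·81 − 32·27 + 64·9 − 128·3 + 256·1 = 4039.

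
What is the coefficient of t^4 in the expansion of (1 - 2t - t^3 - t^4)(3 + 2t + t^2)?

-5

(1 - 2t - t^3 - t^4) has coefficients 1,-2,0,-1,-1 for degrees 0…4.
(3 + 2t + t^2) has coefficients 3,2,1,0,0 for degrees 0…4.
[t^4] = 1·0 − 2·0 − 1·2 − 1·3 = -5.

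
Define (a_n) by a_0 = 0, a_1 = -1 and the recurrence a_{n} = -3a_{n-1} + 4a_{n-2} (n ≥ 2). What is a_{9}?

The ordinary generating function has denominator 1 + 3t - 4t^2.
Iterating the recurrence: a_0,…,a_{9} = 0, -1, 3, -13, 51, -205, 819, -3277, 13107, -52429.

-52429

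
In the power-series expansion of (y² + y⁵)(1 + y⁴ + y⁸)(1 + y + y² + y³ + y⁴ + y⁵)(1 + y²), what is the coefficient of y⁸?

(y² + y⁵) has coefficients 0,0,1,0,0,1 for degrees 0…5.
(1 + y⁴ + y⁸) has coefficients 1,0,0,0,1,0,0,0,1 for degrees 0…8.
Multiplying by (1 + y + y² + y³ + y⁴ + y⁵) gives running coefficients 1,1,1,1,2,2,1,1,2 for degrees 0…8.
Finally multiplying by (1 + y²), the product of all factors after the first has coefficients 1,1,2,2,3,3,3,3,3 for degrees 0…8.
[y⁸] = 1·3 + 1·2 = 5.

5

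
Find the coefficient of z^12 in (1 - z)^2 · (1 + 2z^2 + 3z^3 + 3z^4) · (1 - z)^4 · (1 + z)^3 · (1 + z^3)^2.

(1 - z)^2 has coefficients 1,-2,1 for degrees 0…2.
(1 + 2z^2 + 3z^3 + 3z^4) has coefficients 1,0,2,3,3,0,0,0,0,0,0,0,0 for degrees 0…12.
Multiplying by (1 - z)^4 gives running coefficients 1,-4,8,-9,4,-2,8,-9,3,0,0,0,0 for degrees 0…12.
Multiplying by (1 + z)^3 gives running coefficients 1,-1,-1,4,-3,-9,5,13,-2,-10,0,3,0 for degrees 0…12.
Finally multiplying by (1 + z^3)^2, the product of all factors after the first has coefficients 1,-1,-1,6,-5,-11,14,6,-21,4,23,-10,-15 for degrees 0…12.
[z^12] = 1·(-15) − 2·(-10) + 1·23 = 28.

28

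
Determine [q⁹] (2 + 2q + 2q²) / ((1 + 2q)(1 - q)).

-510

The denominator gives the recurrence a_n = −a_(n−1) + 2a_(n−2) for n ≥ 3; the numerator fixes a_0 = 2, a_1 = 0, a_2 = 6.
Iterating: 2, 0, 6, -6, 18, -30, 66, -126, 258, -510, so a_9 = -510.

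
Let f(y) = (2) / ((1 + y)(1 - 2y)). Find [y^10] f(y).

1366

Partial fractions give a closed form: a_n = (2/3)·(-1)^n + (4/3)·2^n.
At n = 10: a_10 = 1366.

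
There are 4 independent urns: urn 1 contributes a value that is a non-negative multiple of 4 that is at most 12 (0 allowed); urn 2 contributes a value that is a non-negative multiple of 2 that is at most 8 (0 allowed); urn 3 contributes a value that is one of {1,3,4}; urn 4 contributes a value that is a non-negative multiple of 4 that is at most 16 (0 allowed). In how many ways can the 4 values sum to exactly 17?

18

The generating function for the choices is (1 + x^4 + x^8 + x^12)·(1 + x^2 + x^4 + x^6 + x^8)·(x + x^3 + x^4)·(1 + x^4 + x^8 + x^12 + x^16); the count is [x^17].
(1 + x^4 + x^8 + x^12) has coefficients 1,0,0,0,1,0,0,0,1,0,0,0,1 for degrees 0…12.
(1 + x^2 + x^4 + x^6 + x^8) has coefficients 1,0,1,0,1,0,1,0,1,0,0,0,0,0,0,0,0,0 for degrees 0…17.
Multiplying by (x + x^3 + x^4) gives running coefficients 0,1,0,2,1,2,1,2,1,2,1,1,1,0,0,0,0,0 for degrees 0…17.
Finally multiplying by (1 + x^4 + x^8 + x^12 + x^16), the product of all factors after the first has coefficients 0,1,0,2,1,3,1,4,2,5,2,5,3,5,2,5,3,5 for degrees 0…17.
[x^17] = 1·5 + 1·5 + 1·5 + 1·3 = 18.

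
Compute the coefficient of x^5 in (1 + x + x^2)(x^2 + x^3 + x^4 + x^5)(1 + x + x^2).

8

(1 + x + x^2) has coefficients 1,1,1 for degrees 0…2.
(x^2 + x^3 + x^4 + x^5) has coefficients 0,0,1,1,1,1 for degrees 0…5.
Finally multiplying by (1 + x + x^2), the product of all factors after the first has coefficients 0,0,1,2,3,3 for degrees 0…5.
[x^5] = 1·3 + 1·3 + 1·2 = 8.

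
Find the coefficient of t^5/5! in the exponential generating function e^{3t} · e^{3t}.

7776

The EGF product rule gives c_5 = Σ_{k_1+k_2=5} C(5; k_1,k_2) · ∏ g_i(k_i), where e^{3t} gives (3)^k; e^{3t} gives (3)^k.
g_1(k) for k = 0…5: 1, 3, 9, 27, 81, 243.
g_2(k) for k = 0…5: 1, 3, 9, 27, 81, 243.
c_5 = Σ_k C(5,k)·g_1(k)·g_2(5−k) = 1·1·243 + 5·3·81 + 10·9·27 + 10·27·9 + 5·81·3 + 1·243·1 = 243 + 1215 + 2430 + 2430 + 1215 + 243 = 7776.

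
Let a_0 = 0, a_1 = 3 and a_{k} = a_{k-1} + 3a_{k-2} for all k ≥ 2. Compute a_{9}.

1524

The ordinary generating function has denominator 1 - t - 3t^2.
Iterating the recurrence: a_0,…,a_{9} = 0, 3, 3, 12, 21, 57, 120, 291, 651, 1524.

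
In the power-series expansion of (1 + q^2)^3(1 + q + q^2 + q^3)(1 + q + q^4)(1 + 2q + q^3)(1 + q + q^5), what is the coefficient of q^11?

106

(1 + q^2)^3 has coefficients 1,0,3,0,3,0,1 for degrees 0…6.
(1 + q + q^2 + q^3) has coefficients 1,1,1,1,0,0,0,0,0,0,0,0 for degrees 0…11.
Multiplying by (1 + q + q^4) gives running coefficients 1,2,2,2,2,1,1,1,0,0,0,0 for degrees 0…11.
Multiplying by (1 + 2q + q^3) gives running coefficients 1,4,6,7,8,7,5,5,3,1,1,0 for degrees 0…11.
Finally multiplying by (1 + q + q^5), the product of all factors after the first has coefficients 1,5,10,13,15,16,16,16,15,12,9,6 for degrees 0…11.
[q^11] = 1·6 + 3·12 + 3·16 + 1·16 = 106.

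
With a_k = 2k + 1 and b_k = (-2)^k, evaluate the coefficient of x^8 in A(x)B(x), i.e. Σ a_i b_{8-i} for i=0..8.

63

Write out a_i and b_{8-i} for i = 0,…,8 and sum the products.
Σ = 1·256 + 3·(-128) + 5·64 + 7·(-32) + 9·16 + 11·(-8) + 13·4 + 15·(-2) + 17·1 = 63.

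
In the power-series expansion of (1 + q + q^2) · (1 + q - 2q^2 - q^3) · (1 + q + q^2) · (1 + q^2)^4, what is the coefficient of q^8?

(1 + q + q^2) has coefficients 1,1,1 for degrees 0…2.
(1 + q - 2q^2 - q^3) has coefficients 1,1,-2,-1,0,0,0,0,0 for degrees 0…8.
Multiplying by (1 + q + q^2) gives running coefficients 1,2,0,-2,-3,-1,0,0,0 for degrees 0…8.
Finally multiplying by (1 + q^2)^4, the product of all factors after the first has coefficients 1,2,4,6,3,3,-8,-8,-17 for degrees 0…8.
[q^8] = 1·(-17) + 1·(-8) + 1·(-8) = -33.

-33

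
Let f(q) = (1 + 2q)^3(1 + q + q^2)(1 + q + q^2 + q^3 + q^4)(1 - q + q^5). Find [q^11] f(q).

73

(1 + 2q)^3 has coefficients 1,6,12,8 for degrees 0…3.
(1 + q + q^2) has coefficients 1,1,1,0,0,0,0,0,0,0,0,0 for degrees 0…11.
Multiplying by (1 + q + q^2 + q^3 + q^4) gives running coefficients 1,2,3,3,3,2,1,0,0,0,0,0 for degrees 0…11.
Finally multiplying by (1 - q + q^5), the product of all factors after the first has coefficients 1,1,1,0,0,0,1,2,3,3,2,1 for degrees 0…11.
[q^11] = 1·1 + 6·2 + 12·3 + 8·3 = 73.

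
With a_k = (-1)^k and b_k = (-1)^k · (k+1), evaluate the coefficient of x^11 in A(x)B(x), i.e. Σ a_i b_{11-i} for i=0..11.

-78

The convolution is the t^11 coefficient of A(t)B(t).
Σ = 1·(-12) − 1·11 + 1·(-10) − 1·9 + 1·(-8) − 1·7 + 1·(-6) − 1·5 + 1·(-4) − 1·3 + 1·(-2) − 1·1 = -78.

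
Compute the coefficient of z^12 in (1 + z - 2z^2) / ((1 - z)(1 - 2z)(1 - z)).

The denominator gives the recurrence a_n = 4a_(n−1) − 5a_(n−2) + 2a_(n−3) for n ≥ 3; the numerator fixes a_0 = 1, a_1 = 5, a_2 = 13.
Iterating: 1, 5, 13, 29, 61, 125, 253, 509, 1021, 2045, 4093, 8189, 16381, so a_12 = 16381.

16381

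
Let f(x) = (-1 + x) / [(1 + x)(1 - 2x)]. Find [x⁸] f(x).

-86

The denominator gives the recurrence a_n = a_(n−1) + 2a_(n−2) for n ≥ 2; the numerator fixes a_0 = -1, a_1 = 0.
Iterating: -1, 0, -2, -2, -6, -10, -22, -42, -86, so a_8 = -86.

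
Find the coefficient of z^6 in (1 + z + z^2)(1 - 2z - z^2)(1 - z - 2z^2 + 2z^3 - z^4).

(1 + z + z^2) has coefficients 1,1,1 for degrees 0…2.
(1 - 2z - z^2) has coefficients 1,-2,-1,0,0,0,0 for degrees 0…6.
Finally multiplying by (1 - z - 2z^2 + 2z^3 - z^4), the product of all factors after the first has coefficients 1,-3,-1,7,-3,0,1 for degrees 0…6.
[z^6] = 1·1 + 1·0 + 1·(-3) = -2.

-2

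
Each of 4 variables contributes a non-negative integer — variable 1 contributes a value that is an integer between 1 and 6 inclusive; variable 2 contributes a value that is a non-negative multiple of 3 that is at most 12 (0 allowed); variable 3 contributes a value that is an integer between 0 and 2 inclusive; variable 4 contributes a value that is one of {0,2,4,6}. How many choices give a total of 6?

The generating function for the choices is (t + t² + t³ + t⁴ + t⁵ + t⁶)·(1 + t³ + t⁶ + t⁹ + t¹²)·(1 + t + t²)·(1 + t² + t⁴ + t⁶); the count is [t⁶].
(t + t² + t³ + t⁴ + t⁵ + t⁶) has coefficients 0,1,1,1,1,1,1 for degrees 0…6.
(1 + t³ + t⁶ + t⁹ + t¹²) has coefficients 1,0,0,1,0,0,1 for degrees 0…6.
Multiplying by (1 + t + t²) gives running coefficients 1,1,1,1,1,1,1 for degrees 0…6.
Finally multiplying by (1 + t² + t⁴ + t⁶), the product of all factors after the first has coefficients 1,1,2,2,3,3,4 for degrees 0…6.
[t⁶] = 1·3 + 1·3 + 1·2 + 1·2 + 1·1 + 1·1 = 12.

12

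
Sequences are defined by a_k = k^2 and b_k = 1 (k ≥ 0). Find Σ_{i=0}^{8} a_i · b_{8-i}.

The convolution is the t^8 coefficient of A(t)B(t).
Σ = 0·1 + 1·1 + 4·1 + 9·1 + 16·1 + 25·1 + 36·1 + 49·1 + 64·1 = 204.

204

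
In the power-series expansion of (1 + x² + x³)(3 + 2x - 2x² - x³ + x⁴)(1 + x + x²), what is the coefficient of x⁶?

-2

(1 + x² + x³) has coefficients 1,0,1,1 for degrees 0…3.
(3 + 2x - 2x² - x³ + x⁴) has coefficients 3,2,-2,-1,1,0,0 for degrees 0…6.
Finally multiplying by (1 + x + x²), the product of all factors after the first has coefficients 3,5,3,-1,-2,0,1 for degrees 0…6.
[x⁶] = 1·1 + 1·(-2) + 1·(-1) = -2.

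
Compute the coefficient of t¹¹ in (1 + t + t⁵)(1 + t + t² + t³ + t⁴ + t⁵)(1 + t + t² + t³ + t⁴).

4

(1 + t + t⁵) has coefficients 1,1,0,0,0,1 for degrees 0…5.
(1 + t + t² + t³ + t⁴ + t⁵) has coefficients 1,1,1,1,1,1,0,0,0,0,0,0 for degrees 0…11.
Finally multiplying by (1 + t + t² + t³ + t⁴), the product of all factors after the first has coefficients 1,2,3,4,5,5,4,3,2,1,0,0 for degrees 0…11.
[t¹¹] = 1·0 + 1·0 + 1·4 = 4.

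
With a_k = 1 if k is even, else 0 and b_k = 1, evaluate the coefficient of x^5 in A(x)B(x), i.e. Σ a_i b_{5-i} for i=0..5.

3

This is [x^5] in the product of the two ordinary generating functions.
Σ = 1·1 + 0·1 + 1·1 + 0·1 + 1·1 + 0·1 = 3.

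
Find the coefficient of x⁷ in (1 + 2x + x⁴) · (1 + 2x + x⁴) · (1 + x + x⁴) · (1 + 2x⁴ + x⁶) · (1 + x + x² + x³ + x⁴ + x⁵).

(1 + 2x + x⁴) has coefficients 1,2,0,0,1 for degrees 0…4.
(1 + 2x + x⁴) has coefficients 1,2,0,0,1,0,0,0 for degrees 0…7.
Multiplying by (1 + x + x⁴) gives running coefficients 1,3,2,0,2,3,0,0 for degrees 0…7.
Multiplying by (1 + 2x⁴ + x⁶) gives running coefficients 1,3,2,0,4,9,5,3 for degrees 0…7.
Finally multiplying by (1 + x + x² + x³ + x⁴ + x⁵), the product of all factors after the first has coefficients 1,4,6,6,10,19,23,23 for degrees 0…7.
[x⁷] = 1·23 + 2·23 + 1·6 = 75.

75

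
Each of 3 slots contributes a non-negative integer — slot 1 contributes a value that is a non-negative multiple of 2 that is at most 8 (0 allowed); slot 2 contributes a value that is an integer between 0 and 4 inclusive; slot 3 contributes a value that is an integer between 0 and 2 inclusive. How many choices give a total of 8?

The generating function for the choices is (1 + t² + t⁴ + t⁶ + t⁸)·(1 + t + t² + t³ + t⁴)·(1 + t + t²); the count is [t⁸].
(1 + t² + t⁴ + t⁶ + t⁸) has coefficients 1,0,1,0,1,0,1,0,1 for degrees 0…8.
(1 + t + t² + t³ + t⁴) has coefficients 1,1,1,1,1,0,0,0,0 for degrees 0…8.
Finally multiplying by (1 + t + t²), the product of all factors after the first has coefficients 1,2,3,3,3,2,1,0,0 for degrees 0…8.
[t⁸] = 1·0 + 1·1 + 1·3 + 1·3 + 1·1 = 8.

8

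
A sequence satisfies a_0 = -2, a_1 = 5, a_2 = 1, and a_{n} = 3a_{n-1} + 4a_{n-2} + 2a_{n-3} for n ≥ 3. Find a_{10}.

The ordinary generating function has denominator 1 - 3t - 4t^2 - 2t^3.
Iterating the recurrence: a_0,…,a_{10} = -2, 5, 1, 19, 71, 291, 1195, 4891, 20035, 82059, 336099.

336099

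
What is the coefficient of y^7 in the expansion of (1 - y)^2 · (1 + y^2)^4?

-8

(1 - y)^2 has coefficients 1,-2,1 for degrees 0…2.
(1 + y^2)^4 has coefficients 1,0,4,0,6,0,4,0 for degrees 0…7.
[y^7] = 1·0 − 2·4 + 1·0 = -8.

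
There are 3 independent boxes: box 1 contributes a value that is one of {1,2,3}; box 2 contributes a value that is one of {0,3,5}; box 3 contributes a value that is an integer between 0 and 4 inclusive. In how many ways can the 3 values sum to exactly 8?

The generating function for the choices is (q + q^2 + q^3)·(1 + q^3 + q^5)·(1 + q + q^2 + q^3 + q^4); the count is [q^8].
(q + q^2 + q^3) has coefficients 0,1,1,1 for degrees 0…3.
(1 + q^3 + q^5) has coefficients 1,0,0,1,0,1,0,0,0 for degrees 0…8.
Finally multiplying by (1 + q + q^2 + q^3 + q^4), the product of all factors after the first has coefficients 1,1,1,2,2,2,2,2,1 for degrees 0…8.
[q^8] = 1·2 + 1·2 + 1·2 = 6.

6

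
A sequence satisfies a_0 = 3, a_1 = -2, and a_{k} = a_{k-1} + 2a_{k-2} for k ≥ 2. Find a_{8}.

The ordinary generating function has denominator 1 - t - 2t^2.
Iterating the recurrence: a_0,…,a_{8} = 3, -2, 4, 0, 8, 8, 24, 40, 88.

88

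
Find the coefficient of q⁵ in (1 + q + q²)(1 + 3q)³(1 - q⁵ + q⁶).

26

(1 + q + q²) has coefficients 1,1,1 for degrees 0…2.
(1 + 3q)³ has coefficients 1,9,27,27,0,0 for degrees 0…5.
Finally multiplying by (1 - q⁵ + q⁶), the product of all factors after the first has coefficients 1,9,27,27,0,-1 for degrees 0…5.
[q⁵] = 1·(-1) + 1·0 + 1·27 = 26.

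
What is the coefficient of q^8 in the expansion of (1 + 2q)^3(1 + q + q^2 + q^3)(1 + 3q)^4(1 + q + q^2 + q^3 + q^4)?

23598

(1 + 2q)^3 has coefficients 1,6,12,8 for degrees 0…3.
(1 + q + q^2 + q^3) has coefficients 1,1,1,1,0,0,0,0,0 for degrees 0…8.
Multiplying by (1 + 3q)^4 gives running coefficients 1,13,67,175,255,243,189,81,0 for degrees 0…8.
Finally multiplying by (1 + q + q^2 + q^3 + q^4), the product of all factors after the first has coefficients 1,14,81,256,511,753,929,943,768 for degrees 0…8.
[q^8] = 1·768 + 6·943 + 12·929 + 8·753 = 23598.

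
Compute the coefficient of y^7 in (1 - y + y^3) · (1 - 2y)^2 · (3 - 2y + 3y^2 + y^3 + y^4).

5

(1 - y + y^3) has coefficients 1,-1,0,1 for degrees 0…3.
(1 - 2y)^2 has coefficients 1,-4,4,0,0,0,0,0 for degrees 0…7.
Finally multiplying by (3 - 2y + 3y^2 + y^3 + y^4), the product of all factors after the first has coefficients 3,-14,23,-19,9,0,4,0 for degrees 0…7.
[y^7] = 1·0 − 1·4 + 1·9 = 5.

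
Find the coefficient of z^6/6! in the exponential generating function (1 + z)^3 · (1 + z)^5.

20160

The EGF product rule gives c_6 = Σ_{k_1+k_2=6} C(6; k_1,k_2) · ∏ g_i(k_i), where (1+z)^3 gives the falling factorial (3)_k; (1+z)^5 gives the falling factorial (5)_k.
g_1(k) for k = 0…6: 1, 3, 6, 6, 0, 0, 0.
g_2(k) for k = 0…6: 1, 5, 20, 60, 120, 120, 0.
c_6 = Σ_k C(6,k)·g_1(k)·g_2(6−k) = 6·3·120 + 15·6·120 + 20·6·60 = 2160 + 10800 + 7200 = 20160.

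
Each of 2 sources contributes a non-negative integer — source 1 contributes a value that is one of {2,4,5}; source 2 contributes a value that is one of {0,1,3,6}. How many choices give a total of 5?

3

The generating function for the choices is (q^2 + q^4 + q^5)·(1 + q + q^3 + q^6); the count is [q^5].
(q^2 + q^4 + q^5) has coefficients 0,0,1,0,1,1 for degrees 0…5.
(1 + q + q^3 + q^6) has coefficients 1,1,0,1,0,0 for degrees 0…5.
[q^5] = 1·1 + 1·1 + 1·1 = 3.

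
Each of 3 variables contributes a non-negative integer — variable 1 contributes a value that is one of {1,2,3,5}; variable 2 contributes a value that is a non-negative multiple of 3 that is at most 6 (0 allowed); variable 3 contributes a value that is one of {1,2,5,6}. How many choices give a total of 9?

The generating function for the choices is (t + t^2 + t^3 + t^5)·(1 + t^3 + t^6)·(t + t^2 + t^5 + t^6); the count is [t^9].
(t + t^2 + t^3 + t^5) has coefficients 0,1,1,1,0,1 for degrees 0…5.
(1 + t^3 + t^6) has coefficients 1,0,0,1,0,0,1,0,0,0 for degrees 0…9.
Finally multiplying by (t + t^2 + t^5 + t^6), the product of all factors after the first has coefficients 0,1,1,0,1,2,1,1,2,1 for degrees 0…9.
[t^9] = 1·2 + 1·1 + 1·1 + 1·1 = 5.

5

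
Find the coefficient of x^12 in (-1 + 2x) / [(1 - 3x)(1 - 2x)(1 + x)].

Partial fractions give a closed form: a_n = (-3/4)·3^n + (-1/4)·(-1)^n.
At n = 12: a_12 = -398581.

-398581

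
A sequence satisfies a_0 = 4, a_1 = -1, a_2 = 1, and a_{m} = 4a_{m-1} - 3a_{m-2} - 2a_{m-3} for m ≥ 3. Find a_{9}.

-1219

The ordinary generating function has denominator 1 - 4t + 3t^2 + 2t^3.
Iterating the recurrence: a_0,…,a_{9} = 4, -1, 1, -1, -5, -19, -59, -169, -461, -1219.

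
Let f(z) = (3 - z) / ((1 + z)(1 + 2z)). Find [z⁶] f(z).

444

Partial fractions give a closed form: a_n = (-4)·(-1)^n + (7)·(-2)^n.
At n = 6: a_6 = 444.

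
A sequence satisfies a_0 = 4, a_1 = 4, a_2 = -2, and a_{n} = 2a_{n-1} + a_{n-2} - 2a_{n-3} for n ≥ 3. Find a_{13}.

-16376

The ordinary generating function has denominator 1 - 2z - z^2 + 2z^3.
Iterating the recurrence: a_0,…,a_{13} = 4, 4, -2, -8, -26, -56, -122, -248, -506, -1016, -2042, -4088, -8186, -16376.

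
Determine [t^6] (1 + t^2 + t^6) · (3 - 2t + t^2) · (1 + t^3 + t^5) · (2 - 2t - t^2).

(1 + t^2 + t^6) has coefficients 1,0,1,0,0,0,1 for degrees 0…6.
(3 - 2t + t^2) has coefficients 3,-2,1,0,0,0,0 for degrees 0…6.
Multiplying by (1 + t^3 + t^5) gives running coefficients 3,-2,1,3,-2,4,-2 for degrees 0…6.
Finally multiplying by (2 - 2t - t^2), the product of all factors after the first has coefficients 6,-10,3,6,-11,9,-10 for degrees 0…6.
[t^6] = 1·(-10) + 1·(-11) + 1·6 = -15.

-15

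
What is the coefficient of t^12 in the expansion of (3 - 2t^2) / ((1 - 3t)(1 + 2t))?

889831

The denominator gives the recurrence a_n = a_(n−1) + 6a_(n−2) for n ≥ 3; the numerator fixes a_0 = 3, a_1 = 3, a_2 = 19.
Iterating: 3, 3, 19, 37, 151, 373, 1279, 3517, 11191, 32293, 99439, 293197, 889831, so a_12 = 889831.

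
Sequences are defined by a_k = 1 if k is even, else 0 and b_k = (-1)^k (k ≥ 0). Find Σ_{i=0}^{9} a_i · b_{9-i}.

-5

The convolution is the t^9 coefficient of A(t)B(t).
Σ = 1·(-1) + 0·1 + 1·(-1) + 0·1 + 1·(-1) + 0·1 + 1·(-1) + 0·1 + 1·(-1) + 0·1 = -5.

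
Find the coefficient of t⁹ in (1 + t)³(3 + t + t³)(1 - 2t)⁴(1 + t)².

48

(1 + t)³ has coefficients 1,3,3,1 for degrees 0…3.
(3 + t + t³) has coefficients 3,1,0,1,0,0,0,0,0,0 for degrees 0…9.
Multiplying by (1 - 2t)⁴ gives running coefficients 3,-23,64,-71,8,40,-32,16,0,0 for degrees 0…9.
Finally multiplying by (1 + t)², the product of all factors after the first has coefficients 3,-17,21,34,-70,-15,56,-8,0,16 for degrees 0…9.
[t⁹] = 1·16 + 3·0 + 3·(-8) + 1·56 = 48.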